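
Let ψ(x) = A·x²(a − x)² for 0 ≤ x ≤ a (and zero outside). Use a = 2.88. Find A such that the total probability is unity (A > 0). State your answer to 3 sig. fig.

A ≈ 0.215

The normalization condition is ∫|ψ|² dx = 1 from 0 to a.
With ψ = A·x²(a − x)², the integral evaluates to A²·[a^9/630].
Hence A² = 1/[a^9/630].
With a = 2.88: A² = 0.04622 and A = 0.2150.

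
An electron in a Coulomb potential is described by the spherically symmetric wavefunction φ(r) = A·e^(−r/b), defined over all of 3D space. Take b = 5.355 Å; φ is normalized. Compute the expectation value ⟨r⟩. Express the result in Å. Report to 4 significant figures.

⟨r⟩ = ∫ r |φ|² 4πr² dr over the full domain.
Since the A² factors cancel between numerator and denominator, ⟨r⟩ = 3·b/2.
With b = 5.355, ⟨r⟩ = 8.0325.

⟨r⟩ ≈ 8.033 Å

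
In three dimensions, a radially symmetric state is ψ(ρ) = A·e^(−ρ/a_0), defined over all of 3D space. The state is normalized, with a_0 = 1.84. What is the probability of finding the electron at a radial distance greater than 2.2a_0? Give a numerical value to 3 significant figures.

P = ∫ |ψ|² 4πρ² dρ over ρ > 2.2a_0.
Normalization gives A² = 1/(π·a_0^3).
In terms of u = ρ/a_0 (A², 4π and the length scale all cancel between numerator and denominator), P = [∫_{2.2}^{∞} u^2·e^(-2·u) du] / [∫_{0}^{∞} u^2·e^(-2·u) du].
Using ∫ u^2·e^(-2·u) du = -(2·u^2 + 2·u + 1)·e^(-2·u)/4, the numerator is 377·e^(-22/5)/100 and the denominator is 1/4.
Taking the ratio yields P = 0.1851.

P ≈ 0.185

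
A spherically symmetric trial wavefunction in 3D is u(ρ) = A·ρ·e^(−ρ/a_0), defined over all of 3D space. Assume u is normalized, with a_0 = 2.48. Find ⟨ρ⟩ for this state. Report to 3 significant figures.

⟨ρ⟩ ≈ 6.20

⟨ρ⟩ = ∫ ρ |u|² 4πρ² dρ over the full domain.
Since the A² factors cancel between numerator and denominator, ⟨ρ⟩ = 5·a_0/2.
Putting a_0 = 2.48 gives 6.200.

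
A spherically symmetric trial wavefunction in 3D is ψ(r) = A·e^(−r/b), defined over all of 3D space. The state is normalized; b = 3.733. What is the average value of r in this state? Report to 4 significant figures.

⟨r⟩ ≈ 5.600

The expectation value is the |ψ|²-weighted average of r: ∫ r|ψ|² 4πr² dr.
Evaluating both integrals, ⟨r⟩ = 3·b/2.
Putting b = 3.733 gives 5.5995.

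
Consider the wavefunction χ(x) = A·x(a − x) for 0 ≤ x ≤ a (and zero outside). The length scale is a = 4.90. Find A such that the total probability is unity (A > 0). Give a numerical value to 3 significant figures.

The normalization condition is ∫|χ|² dx = 1 from 0 to a.
Expanding the polynomial and integrating term by term, carrying out the integral gives A² · a^5/30.
Plugging in a = 4.90 yields A = 0.1031.

A ≈ 0.103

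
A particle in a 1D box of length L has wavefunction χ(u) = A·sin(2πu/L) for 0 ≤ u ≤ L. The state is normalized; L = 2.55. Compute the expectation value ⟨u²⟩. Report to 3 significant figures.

The expectation value is the |χ|²-weighted average of u^2: ∫ u^2|χ|² du.
Since the A² factors cancel between numerator and denominator, ⟨u²⟩ = -L^2/(8·π^2) + L^2/3.
Putting L = 2.55 gives 2.085.

⟨u^2⟩ ≈ 2.09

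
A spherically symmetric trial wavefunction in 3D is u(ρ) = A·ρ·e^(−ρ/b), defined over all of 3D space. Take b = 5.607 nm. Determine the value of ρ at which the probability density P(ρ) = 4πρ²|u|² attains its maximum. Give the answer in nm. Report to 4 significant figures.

ρ ≈ 11.21 nm

Differentiate P(ρ) = 4πρ²|u|² with respect to ρ and set to zero.
Solving yields ρ = 2·b.
With b = 5.607, the most probable radial distance is 11.214 nm.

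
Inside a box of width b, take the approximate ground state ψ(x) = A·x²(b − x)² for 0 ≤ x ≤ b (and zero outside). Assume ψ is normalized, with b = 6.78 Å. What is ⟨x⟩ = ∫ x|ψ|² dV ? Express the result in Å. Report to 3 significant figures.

⟨x⟩ ≈ 3.39 Å

The expectation value is the |ψ|²-weighted average of x: ∫ x|ψ|² dx.
Evaluating both integrals, ⟨x⟩ = b/2.
Putting b = 6.78 gives 3.390.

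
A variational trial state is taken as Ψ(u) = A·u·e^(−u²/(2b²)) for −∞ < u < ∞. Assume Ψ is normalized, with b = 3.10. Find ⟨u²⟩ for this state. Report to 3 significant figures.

⟨u^2⟩ ≈ 14.4

⟨u²⟩ = ∫ u^2 |Ψ|² du over the full domain.
The ratio of the moment integral to the normalization integral gives ⟨u²⟩ = 3·b^2/2.
With b = 3.10, ⟨u^2⟩ = 14.42.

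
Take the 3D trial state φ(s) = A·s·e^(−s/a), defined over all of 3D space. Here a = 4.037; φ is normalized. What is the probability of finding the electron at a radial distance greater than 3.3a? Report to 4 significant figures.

P ≈ 0.2127

With dV = 4πs²ds, the probability is ∫|φ|² dV over s > 3.3a.
A² is fixed by ∫₀^∞ 4πs²|φ|² ds = 1, i.e. A² = (3·π·a^5)^(−1).
In terms of u = s/a (A², 4π and the length scale all cancel between numerator and denominator), P = [∫_{3.3}^{∞} u^4·e^(-2·u) du] / [∫_{0}^{∞} u^4·e^(-2·u) du].
Using ∫ u^4·e^(-2·u) du = -(u^4/2 + u^3 + 3·u^2/2 + 3·u/2 + 3/4)·e^(-2·u), the numerator is ≈ 0.159528 and the denominator is 3/4.
This evaluates to P = 0.21270.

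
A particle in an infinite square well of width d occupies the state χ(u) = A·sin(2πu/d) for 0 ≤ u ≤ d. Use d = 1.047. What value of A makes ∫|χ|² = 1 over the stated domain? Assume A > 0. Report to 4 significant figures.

A ≈ 1.382

Normalization requires ∫|χ|² du = 1, integrated from 0 to d.
The integral (without the A² prefactor) comes out to d/2.
So A² = (d/2)^(−1).
Substituting d = 1.047 gives A² = 1.9102, so A = 1.3821.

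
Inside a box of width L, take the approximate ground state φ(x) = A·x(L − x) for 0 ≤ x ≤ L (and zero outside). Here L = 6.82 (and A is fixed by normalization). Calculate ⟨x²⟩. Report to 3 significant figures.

⟨x²⟩ = ∫ x^2 |φ|² dx over the full domain.
Expanding the polynomial and integrating term by term, since the A² factors cancel between numerator and denominator, ⟨x²⟩ = 2·L^2/7.
Putting L = 6.82 gives 13.29.

⟨x^2⟩ ≈ 13.3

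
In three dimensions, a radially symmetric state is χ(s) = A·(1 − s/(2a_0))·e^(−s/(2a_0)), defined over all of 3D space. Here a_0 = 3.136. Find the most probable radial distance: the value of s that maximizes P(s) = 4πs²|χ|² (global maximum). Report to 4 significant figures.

Differentiate P(s) = 4πs²|χ|² with respect to s and set to zero.
Solving yields s = a_0·(√(5) + 3).
With a_0 = 3.136, the most probable radial distance is 16.420.

s ≈ 16.42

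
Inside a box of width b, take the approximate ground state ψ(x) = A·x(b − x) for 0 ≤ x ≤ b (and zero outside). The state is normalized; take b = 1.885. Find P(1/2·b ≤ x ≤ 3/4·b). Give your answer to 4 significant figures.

P ≈ 0.3965

The probability is P = ∫ |ψ|² dx over [1/2·b, 3/4·b].
With A² fixed by ∫|ψ|² = 1, i.e. A² = (b^5/30)^(−1), substitute and integrate.
Let u = x/b; then A² and the length scale cancel, so P = ∫_{1/2}^{3/4} u^2·(1 - u)^2 du ÷ ∫_{0}^{1} u^2·(1 - u)^2 du.
Using ∫ u^2·(1 - u)^2 du = u^3·(6·u^2 - 15·u + 10)/30, the numerator is ≈ 0.0132161 and the denominator is 1/30.
The result is P = 203/512.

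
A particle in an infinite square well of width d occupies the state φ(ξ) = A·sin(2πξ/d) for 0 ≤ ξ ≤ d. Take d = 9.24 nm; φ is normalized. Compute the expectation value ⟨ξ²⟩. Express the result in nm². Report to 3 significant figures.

By definition ⟨ξ²⟩ = ∫ ξ^2 |φ(ξ)|² dξ.
Evaluating both integrals, ⟨ξ²⟩ = -d^2/(8·π^2) + d^2/3.
Putting d = 9.24 gives 27.38.

⟨ξ^2⟩ ≈ 27.4 nm^2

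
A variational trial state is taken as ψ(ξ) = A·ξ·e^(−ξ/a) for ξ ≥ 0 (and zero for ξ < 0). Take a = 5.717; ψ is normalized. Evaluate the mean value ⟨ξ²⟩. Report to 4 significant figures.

By definition ⟨ξ²⟩ = ∫ ξ^2 |ψ(ξ)|² dξ.
With ∫₀^∞ ξ^4 e^(−αξ) dξ = 4!/α^5, the ratio of the moment integral to the normalization integral gives ⟨ξ²⟩ = 3·a^2.
With a = 5.717, ⟨ξ^2⟩ = 98.052.

⟨ξ^2⟩ ≈ 98.05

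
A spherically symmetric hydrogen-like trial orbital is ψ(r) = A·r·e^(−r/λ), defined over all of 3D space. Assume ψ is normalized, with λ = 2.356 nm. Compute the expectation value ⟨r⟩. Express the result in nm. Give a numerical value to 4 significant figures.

By definition ⟨r⟩ = ∫ r |ψ(r)|² 4πr² dr.
With ∫₀^∞ r^5 e^(−αr) dr = 5!/α^6, since the A² factors cancel between numerator and denominator, ⟨r⟩ = 5·λ/2.
Putting λ = 2.356 gives 5.8900.

⟨r⟩ ≈ 5.890 nm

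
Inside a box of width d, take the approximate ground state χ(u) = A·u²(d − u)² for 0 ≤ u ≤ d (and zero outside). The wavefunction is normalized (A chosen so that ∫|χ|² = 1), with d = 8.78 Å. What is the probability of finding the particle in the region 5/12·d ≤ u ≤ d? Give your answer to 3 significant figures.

|χ|² is the probability density, so P = ∫_{5/12·d}^{d} |χ|² du.
The normalization integral ∫|χ|²du over the whole domain equals d^9/630·A², and A² cancels in the ratio.
Substituting t = u/d, A² and the length scale cancel in the ratio: P = ∫_{5/12}^{1} t^4·(1 - t)^4 dt / ∫_{0}^{1} t^4·(1 - t)^4 dt.
With ∫ t^4·(1 - t)^4 dt = t^5·(70·t^4 - 315·t^3 + 540·t^2 - 420·t + 126)/630 + C, the region integral is ≈ 0.0011074 and the full one is 1/630.
Evaluating gives P = 0.6977.

P ≈ 0.698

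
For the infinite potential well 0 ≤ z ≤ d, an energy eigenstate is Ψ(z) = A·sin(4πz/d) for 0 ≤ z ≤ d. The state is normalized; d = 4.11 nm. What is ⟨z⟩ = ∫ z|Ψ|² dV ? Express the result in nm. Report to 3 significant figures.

⟨z⟩ ≈ 2.06 nm

The expectation value is the |Ψ|²-weighted average of z: ∫ z|Ψ|² dz.
Using sin²θ = (1 − cos 2θ)/2, the ratio of the moment integral to the normalization integral gives ⟨z⟩ = d/2.
Putting d = 4.11 gives 2.055.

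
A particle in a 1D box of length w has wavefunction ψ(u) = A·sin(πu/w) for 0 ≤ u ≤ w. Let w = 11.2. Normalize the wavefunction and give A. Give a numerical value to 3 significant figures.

A ≈ 0.423

Require ∫ |ψ|² du = 1 over the whole domain.
The integral (without the A² prefactor) comes out to w/2.
Hence A² = 1/[w/2].
Plugging in w = 11.2 yields A = 0.4226.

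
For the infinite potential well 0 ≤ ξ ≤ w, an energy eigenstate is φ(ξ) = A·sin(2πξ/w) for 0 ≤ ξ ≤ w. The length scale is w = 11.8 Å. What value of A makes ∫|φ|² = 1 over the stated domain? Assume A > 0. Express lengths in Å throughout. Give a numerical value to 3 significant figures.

We need A² ∫|f|² dξ = 1, taking the integral from 0 to w.
Using sin²θ = (1 − cos 2θ)/2, with φ = A·sin(2πξ/w), the integral evaluates to A²·[w/2].
So A² = (w/2)^(−1).
Substituting w = 11.8 gives A² = 0.1695, so A = 0.4117.

A ≈ 0.412 Å^(-1/2)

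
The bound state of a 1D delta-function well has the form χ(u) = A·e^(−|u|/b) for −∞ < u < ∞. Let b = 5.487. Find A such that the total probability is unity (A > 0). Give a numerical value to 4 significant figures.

Normalization requires ∫|χ|² du = 1, integrated from −∞ to ∞.
Carrying out the integral gives A² · b.
Substituting b = 5.487 gives A² = 0.18225, so A = 0.42691.

A ≈ 0.4269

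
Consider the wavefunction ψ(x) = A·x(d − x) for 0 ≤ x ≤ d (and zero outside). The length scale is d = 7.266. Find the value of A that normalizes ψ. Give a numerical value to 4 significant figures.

Normalization requires ∫|ψ|² dx = 1, integrated from 0 to d.
Expanding the polynomial and integrating term by term, with ψ = A·x(d − x), the integral evaluates to A²·[d^5/30].
Setting this equal to 1 gives A² = 1/(d^5/30).
Substituting d = 7.266 gives A² = 0.0014813, so A = 0.038488.

A ≈ 0.03849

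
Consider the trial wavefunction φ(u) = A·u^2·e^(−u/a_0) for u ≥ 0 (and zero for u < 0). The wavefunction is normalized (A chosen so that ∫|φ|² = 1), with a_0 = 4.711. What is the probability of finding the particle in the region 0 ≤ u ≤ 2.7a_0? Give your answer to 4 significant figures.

|φ|² is the probability density, so P = ∫_{0}^{2.7a_0} |φ|² du.
Since A² = 1/(3·a_0^5/4), this is the region integral divided by the full normalization integral.
Let t = u/a_0; then A² and the length scale cancel, so P = ∫_{0}^{2.7} t^4·e^(-2·t) dt ÷ ∫_{0}^{∞} t^4·e^(-2·t) dt.
An antiderivative of t^4·e^(-2·t) is -(t^4/2 + t^3 + 3·t^2/2 + 3·t/2 + 3/4)·e^(-2·t); evaluating from 0 to 2.7 gives ≈ 0.470017, while the full integral is 3/4.
Taking the ratio, P = 0.62669.

P ≈ 0.6267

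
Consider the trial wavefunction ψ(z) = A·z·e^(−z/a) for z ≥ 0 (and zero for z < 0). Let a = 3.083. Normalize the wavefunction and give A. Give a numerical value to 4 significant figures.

A ≈ 0.3695

We need A² ∫|f|² dz = 1, taking the integral from 0 to ∞.
With ∫₀^∞ z^2 e^(−αz) dz = 2!/α^3, the integral (without the A² prefactor) comes out to a^3/4.
Hence A² = 1/[a^3/4].
With a = 3.083: A² = 0.13650 and A = 0.36946.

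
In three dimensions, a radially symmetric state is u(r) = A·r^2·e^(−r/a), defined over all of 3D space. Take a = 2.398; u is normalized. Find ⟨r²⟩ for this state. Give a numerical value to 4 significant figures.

⟨r^2⟩ ≈ 80.51

The expectation value is the |u|²-weighted average of r^2: ∫ r^2|u|² 4πr² dr.
Recall ∫₀^∞ r^m e^(−r/β) dr = m!·β^(m+1), since the A² factors cancel between numerator and denominator, ⟨r²⟩ = 14·a^2.
With a = 2.398, ⟨r^2⟩ = 80.506.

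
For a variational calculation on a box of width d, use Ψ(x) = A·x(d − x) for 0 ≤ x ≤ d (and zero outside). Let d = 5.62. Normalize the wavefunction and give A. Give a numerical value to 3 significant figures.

A ≈ 0.0732

The normalization condition is ∫|Ψ|² dx = 1 from 0 to d.
Expanding the polynomial and integrating term by term, the integral (without the A² prefactor) comes out to d^5/30.
Hence A² = 1/[d^5/30].
With d = 5.62: A² = 0.005351 and A = 0.07315.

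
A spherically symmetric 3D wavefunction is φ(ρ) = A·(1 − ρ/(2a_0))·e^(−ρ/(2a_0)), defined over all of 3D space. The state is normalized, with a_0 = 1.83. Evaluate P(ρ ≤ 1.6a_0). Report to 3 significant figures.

P = ∫ |φ|² 4πρ² dρ over ρ ≤ 1.6a_0.
Normalization gives A² = 1/(8·π·a_0^3).
Let u = ρ/a_0; then A², 4π and the length scale all cancel, so P = ∫_{0}^{1.6} u^2·(1 - u/2)^2·e^(-u) du ÷ ∫_{0}^{∞} u^2·(1 - u/2)^2·e^(-u) du.
An antiderivative of u^2·(1 - u/2)^2·e^(-u) is -(u^4/4 + u^2 + 2·u + 2)·e^(-u); evaluating from 0 to 1.6 gives 2 - 5874·e^(-8/5)/625, while the full integral is 2.
The region integral divided by the full integral gives P = 0.05125.

P ≈ 0.0512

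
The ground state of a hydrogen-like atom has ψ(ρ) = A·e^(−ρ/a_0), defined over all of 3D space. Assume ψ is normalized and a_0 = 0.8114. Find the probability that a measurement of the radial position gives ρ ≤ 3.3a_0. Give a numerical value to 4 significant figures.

P = ∫ |ψ|² 4πρ² dρ over ρ ≤ 3.3a_0.
Normalization gives A² = 1/(π·a_0^3).
Substituting u = ρ/a_0, A², 4π and the length scale all cancel in the ratio: P = ∫_{0}^{3.3} u^2·e^(-2·u) du / ∫_{0}^{∞} u^2·e^(-2·u) du.
With ∫ u^2·e^(-2·u) du = -(2·u^2 + 2·u + 1)·e^(-2·u)/4 + C, the region integral is 1/4 - 1469·e^(-33/5)/200 and the full one is 1/4.
This evaluates to P = 0.96003.

P ≈ 0.9600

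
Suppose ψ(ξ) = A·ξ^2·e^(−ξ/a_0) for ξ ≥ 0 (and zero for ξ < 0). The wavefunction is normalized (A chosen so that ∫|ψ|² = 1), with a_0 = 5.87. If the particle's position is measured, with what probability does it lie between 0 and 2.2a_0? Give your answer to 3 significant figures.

P ≈ 0.449

The probability is P = ∫ |ψ|² dξ over [0, 2.2a_0].
Since A² = 1/(3·a_0^5/4), this is the region integral divided by the full normalization integral.
Substituting u = ξ/a_0, A² and the length scale cancel in the ratio: P = ∫_{0}^{2.2} u^4·e^(-2·u) du / ∫_{0}^{∞} u^4·e^(-2·u) du.
Using ∫ u^4·e^(-2·u) du = -(u^4/2 + u^3 + 3·u^2/2 + 3·u/2 + 3/4)·e^(-2·u), the numerator is ≈ 0.33661 and the denominator is 3/4.
This works out to P = 0.4488.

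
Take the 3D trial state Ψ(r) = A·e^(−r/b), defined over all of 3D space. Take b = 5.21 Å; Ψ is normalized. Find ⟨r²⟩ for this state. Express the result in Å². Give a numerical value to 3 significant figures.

⟨r²⟩ = ∫ r^2 |Ψ|² 4πr² dr over the full domain.
Since the A² factors cancel between numerator and denominator, ⟨r²⟩ = 3·b^2.
With b = 5.21, ⟨r^2⟩ = 81.43.

⟨r^2⟩ ≈ 81.4 Å^2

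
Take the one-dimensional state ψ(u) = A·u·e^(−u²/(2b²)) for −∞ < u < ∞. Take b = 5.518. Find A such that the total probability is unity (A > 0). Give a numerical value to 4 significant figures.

A ≈ 0.08195

Require ∫ |ψ|² du = 1 over the whole domain.
Differentiating ∫e^(−αu²) du = √(π/α) under α to get the higher moments, carrying out the integral gives A² · √(π)·b^3/2.
Hence A² = 1/[√(π)·b^3/2].
Plugging in b = 5.518 yields A = 0.081951.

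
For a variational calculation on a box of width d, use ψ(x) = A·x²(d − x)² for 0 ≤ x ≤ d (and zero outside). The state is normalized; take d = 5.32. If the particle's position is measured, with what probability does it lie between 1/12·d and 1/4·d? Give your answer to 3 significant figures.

P ≈ 0.0485

|ψ|² is the probability density, so P = ∫_{1/12·d}^{1/4·d} |ψ|² dx.
Since A² = 1/(d^9/630), this is the region integral divided by the full normalization integral.
Let u = x/d; then A² and the length scale cancel, so P = ∫_{1/12}^{1/4} u^4·(1 - u)^4 du ÷ ∫_{0}^{1} u^4·(1 - u)^4 du.
Using ∫ u^4·(1 - u)^4 du = u^5·(70·u^4 - 315·u^3 + 540·u^2 - 420·u + 126)/630, the numerator is ≈ 0.000077059 and the denominator is 1/630.
Evaluating gives P = 0.04855.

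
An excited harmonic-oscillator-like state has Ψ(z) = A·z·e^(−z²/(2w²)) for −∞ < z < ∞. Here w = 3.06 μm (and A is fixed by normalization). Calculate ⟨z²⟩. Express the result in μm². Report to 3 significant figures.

⟨z²⟩ = ∫ z^2 |Ψ|² dz over the full domain.
The ratio of the moment integral to the normalization integral gives ⟨z²⟩ = 3·w^2/2.
Putting w = 3.06 gives 14.05.

⟨z^2⟩ ≈ 14.0 μm^2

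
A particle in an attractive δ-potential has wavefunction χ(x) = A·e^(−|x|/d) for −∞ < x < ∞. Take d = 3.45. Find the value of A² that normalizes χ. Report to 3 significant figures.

A^2 ≈ 0.290

We need A² ∫|f|² dx = 1, taking the integral from −∞ to ∞.
With χ = A·e^(−|x|/d), the integral evaluates to A²·[d].
So A² = (d)^(−1).
With d = 3.45: A² = 0.2899 and A = 0.5384.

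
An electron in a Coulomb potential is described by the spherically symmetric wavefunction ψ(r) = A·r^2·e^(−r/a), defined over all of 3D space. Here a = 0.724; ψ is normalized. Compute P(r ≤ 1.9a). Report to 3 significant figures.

P ≈ 0.0909

P = ∫ |ψ|² 4πr² dr over r ≤ 1.9a.
Normalization gives A² = 1/(45·π·a^7/2).
Substituting u = r/a, A², 4π and the length scale all cancel in the ratio: P = ∫_{0}^{1.9} u^6·e^(-2·u) du / ∫_{0}^{∞} u^6·e^(-2·u) du.
An antiderivative of u^6·e^(-2·u) is -(4·u^6 + 12·u^5 + 30·u^4 + 60·u^3 + 90·u^2 + 90·u + 45)·e^(-2·u)/8; evaluating from 0 to 1.9 gives ≈ 0.51127, while the full integral is 45/8.
The region integral divided by the full integral gives P = 0.09089.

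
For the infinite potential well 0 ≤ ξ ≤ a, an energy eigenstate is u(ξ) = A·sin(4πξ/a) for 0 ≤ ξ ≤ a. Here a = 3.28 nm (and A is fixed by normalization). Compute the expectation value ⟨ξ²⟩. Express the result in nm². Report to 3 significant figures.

⟨ξ^2⟩ ≈ 3.55 nm^2

The expectation value is the |u|²-weighted average of ξ^2: ∫ ξ^2|u|² dξ.
The ratio of the moment integral to the normalization integral gives ⟨ξ²⟩ = -a^2/(32·π^2) + a^2/3.
Putting a = 3.28 gives 3.552.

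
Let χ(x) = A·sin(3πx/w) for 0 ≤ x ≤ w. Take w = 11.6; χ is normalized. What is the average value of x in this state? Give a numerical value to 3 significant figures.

By definition ⟨x⟩ = ∫ x |χ(x)|² dx.
With ∫₀^w sin²(nπx/w) dx = w/2, the ratio of the moment integral to the normalization integral gives ⟨x⟩ = w/2.
With w = 11.6, ⟨x⟩ = 5.800.

⟨x⟩ ≈ 5.80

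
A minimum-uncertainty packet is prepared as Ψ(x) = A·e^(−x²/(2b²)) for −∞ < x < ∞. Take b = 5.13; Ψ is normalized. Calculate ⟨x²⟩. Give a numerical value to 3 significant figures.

⟨x^2⟩ ≈ 13.2

⟨x²⟩ = ∫ x^2 |Ψ|² dx over the full domain.
Differentiating ∫e^(−αx²) dx = √(π/α) under α to get the higher moments, since the A² factors cancel between numerator and denominator, ⟨x²⟩ = b^2/2.
With b = 5.13, ⟨x^2⟩ = 13.16.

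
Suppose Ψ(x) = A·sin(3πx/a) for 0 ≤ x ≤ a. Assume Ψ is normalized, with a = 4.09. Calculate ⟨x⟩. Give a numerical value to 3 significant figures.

By definition ⟨x⟩ = ∫ x |Ψ(x)|² dx.
Using sin²θ = (1 − cos 2θ)/2, evaluating both integrals, ⟨x⟩ = a/2.
Putting a = 4.09 gives 2.045.

⟨x⟩ ≈ 2.05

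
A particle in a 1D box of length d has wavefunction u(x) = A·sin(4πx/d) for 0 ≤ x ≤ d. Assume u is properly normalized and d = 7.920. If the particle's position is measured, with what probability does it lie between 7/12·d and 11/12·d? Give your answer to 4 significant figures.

P ≈ 0.4022

P = ∫_{7/12·d}^{11/12·d} |u(x)|² dx.
Since A² = 1/(d/2), this is the region integral divided by the full normalization integral.
Substituting t = x/d, A² and the length scale cancel in the ratio: P = ∫_{7/12}^{11/12} sin(4·π·t)^2 dt / ∫_{0}^{1} sin(4·π·t)^2 dt.
Using ∫ sin(4·π·t)^2 dt = t/2 - sin(4·π·t)·cos(4·π·t)/(8·π), the numerator is √(3)/(16·π) + 1/6 and the denominator is 1/2.
The result is P = (√(3)/8 + π/3)/π.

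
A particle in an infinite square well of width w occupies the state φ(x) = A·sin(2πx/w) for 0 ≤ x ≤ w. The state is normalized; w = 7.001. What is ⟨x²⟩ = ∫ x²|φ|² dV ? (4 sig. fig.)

The expectation value is the |φ|²-weighted average of x^2: ∫ x^2|φ|² dx.
With ∫₀^w sin²(nπx/w) dx = w/2, evaluating both integrals, ⟨x²⟩ = -w^2/(8·π^2) + w^2/3.
Putting w = 7.001 gives 15.717.

⟨x^2⟩ ≈ 15.72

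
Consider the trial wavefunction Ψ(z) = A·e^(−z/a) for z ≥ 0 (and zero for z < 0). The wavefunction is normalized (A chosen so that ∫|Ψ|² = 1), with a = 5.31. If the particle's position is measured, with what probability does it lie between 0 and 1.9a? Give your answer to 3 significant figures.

P ≈ 0.978

|Ψ|² is the probability density, so P = ∫_{0}^{1.9a} |Ψ|² dz.
With A² fixed by ∫|Ψ|² = 1, i.e. A² = (a/2)^(−1), substitute and integrate.
Substituting u = z/a, A² and the length scale cancel in the ratio: P = ∫_{0}^{1.9} e^(-2·u) du / ∫_{0}^{∞} e^(-2·u) du.
With ∫ e^(-2·u) du = -e^(-2·u)/2 + C, the region integral is 1/2 - e^(-19/5)/2 and the full one is 1/2.
This works out to P = 0.9776.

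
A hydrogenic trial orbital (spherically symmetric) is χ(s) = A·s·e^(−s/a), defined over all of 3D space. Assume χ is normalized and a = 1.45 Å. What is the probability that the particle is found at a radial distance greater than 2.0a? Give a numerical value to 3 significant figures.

P = ∫ |χ|² 4πs² ds over s > 2.0a.
The full normalization integral is A²·[3·π·a^5] = 1, fixing A².
In terms of u = s/a (A², 4π and the length scale all cancel between numerator and denominator), P = [∫_{2.0}^{∞} u^4·e^(-2·u) du] / [∫_{0}^{∞} u^4·e^(-2·u) du].
Using ∫ u^4·e^(-2·u) du = -(u^4/2 + u^3 + 3·u^2/2 + 3·u/2 + 3/4)·e^(-2·u), the numerator is 103·e^(-4)/4 and the denominator is 3/4.
Taking the ratio yields P = 0.6288.

P ≈ 0.629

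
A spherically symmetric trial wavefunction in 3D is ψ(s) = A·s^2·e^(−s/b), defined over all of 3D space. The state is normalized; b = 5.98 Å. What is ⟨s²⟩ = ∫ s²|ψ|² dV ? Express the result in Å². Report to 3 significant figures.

⟨s^2⟩ ≈ 501 Å^2

⟨s²⟩ = ∫ s^2 |ψ|² 4πs² ds over the full domain.
With ∫₀^∞ s^8 e^(−αs) ds = 8!/α^9, the ratio of the moment integral to the normalization integral gives ⟨s²⟩ = 14·b^2.
With b = 5.98, ⟨s^2⟩ = 500.6.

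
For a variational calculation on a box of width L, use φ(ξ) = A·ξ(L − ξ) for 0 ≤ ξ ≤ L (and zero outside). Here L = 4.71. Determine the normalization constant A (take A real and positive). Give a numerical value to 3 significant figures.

Normalization requires ∫|φ|² dξ = 1, integrated from 0 to L.
Expanding the polynomial and integrating term by term, with φ = A·ξ(L − ξ), the integral evaluates to A²·[L^5/30].
With L = 4.71: A² = 0.01294 and A = 0.1138.

A ≈ 0.114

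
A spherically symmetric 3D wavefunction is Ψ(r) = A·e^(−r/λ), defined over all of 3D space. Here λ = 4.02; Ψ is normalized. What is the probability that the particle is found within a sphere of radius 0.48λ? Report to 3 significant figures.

P ≈ 0.0731

With dV = 4πr²dr, the probability is ∫|Ψ|² dV over r ≤ 0.48λ.
Normalization gives A² = 1/(π·λ^3).
Substituting u = r/λ, A², 4π and the length scale all cancel in the ratio: P = ∫_{0}^{0.48} u^2·e^(-2·u) du / ∫_{0}^{∞} u^2·e^(-2·u) du.
With ∫ u^2·e^(-2·u) du = -(2·u^2 + 2·u + 1)·e^(-2·u)/4 + C, the region integral is 1/4 - 1513·e^(-24/25)/2500 and the full one is 1/4.
The region integral divided by the full integral gives P = 0.07309.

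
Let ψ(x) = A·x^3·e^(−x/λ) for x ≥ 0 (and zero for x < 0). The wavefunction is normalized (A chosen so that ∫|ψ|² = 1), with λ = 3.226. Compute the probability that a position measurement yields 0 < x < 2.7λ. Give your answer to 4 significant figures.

The probability is P = ∫ |ψ|² dx over [0, 2.7λ].
The normalization integral ∫|ψ|²dx over the whole domain equals 45·λ^7/8·A², and A² cancels in the ratio.
Substituting u = x/λ, A² and the length scale cancel in the ratio: P = ∫_{0}^{2.7} u^6·e^(-2·u) du / ∫_{0}^{∞} u^6·e^(-2·u) du.
An antiderivative of u^6·e^(-2·u) is -(4·u^6 + 12·u^5 + 30·u^4 + 60·u^3 + 90·u^2 + 90·u + 45)·e^(-2·u)/8; evaluating from 0 to 2.7 gives ≈ 1.67810, while the full integral is 45/8.
This works out to P = 0.29833.

P ≈ 0.2983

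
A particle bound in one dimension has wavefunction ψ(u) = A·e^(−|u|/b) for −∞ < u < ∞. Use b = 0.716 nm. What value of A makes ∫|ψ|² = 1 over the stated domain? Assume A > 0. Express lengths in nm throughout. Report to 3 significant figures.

A ≈ 1.18 nm^(-1/2)

The normalization condition is ∫|ψ|² du = 1 from −∞ to ∞.
Recall ∫₀^∞ u^m e^(−u/β) du = m!·β^(m+1), the integral (without the A² prefactor) comes out to b.
Setting this equal to 1 gives A² = 1/(b).
Substituting b = 0.716 gives A² = 1.397, so A = 1.182.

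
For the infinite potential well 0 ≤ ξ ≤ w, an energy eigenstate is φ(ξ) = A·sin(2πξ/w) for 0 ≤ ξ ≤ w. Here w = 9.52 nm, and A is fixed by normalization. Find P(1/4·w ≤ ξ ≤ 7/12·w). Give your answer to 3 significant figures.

P ≈ 0.264

|φ|² is the probability density, so P = ∫_{1/4·w}^{7/12·w} |φ|² dξ.
With A² fixed by ∫|φ|² = 1, i.e. A² = (w/2)^(−1), substitute and integrate.
Substituting u = ξ/w, A² and the length scale cancel in the ratio: P = ∫_{1/4}^{7/12} sin(2·π·u)^2 du / ∫_{0}^{1} sin(2·π·u)^2 du.
Using ∫ sin(2·π·u)^2 du = u/2 - sin(4·π·u)/(8·π), the numerator is -√(3)/(16·π) + 1/6 and the denominator is 1/2.
Evaluating gives P = (-√(3)/8 + π/3)/π.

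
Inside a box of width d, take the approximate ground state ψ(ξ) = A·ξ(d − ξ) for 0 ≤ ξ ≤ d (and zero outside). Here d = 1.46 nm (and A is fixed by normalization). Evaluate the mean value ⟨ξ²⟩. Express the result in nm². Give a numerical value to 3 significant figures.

⟨ξ^2⟩ ≈ 0.609 nm^2

By definition ⟨ξ²⟩ = ∫ ξ^2 |ψ(ξ)|² dξ.
Expanding the polynomial and integrating term by term, evaluating both integrals, ⟨ξ²⟩ = 2·d^2/7.
With d = 1.46, ⟨ξ^2⟩ = 0.6090.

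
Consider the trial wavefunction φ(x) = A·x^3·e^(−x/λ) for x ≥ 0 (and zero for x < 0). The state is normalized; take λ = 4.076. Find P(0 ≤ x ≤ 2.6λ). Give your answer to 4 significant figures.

P ≈ 0.2676

|φ|² is the probability density, so P = ∫_{0}^{2.6λ} |φ|² dx.
Since A² = 1/(45·λ^7/8), this is the region integral divided by the full normalization integral.
Substituting u = x/λ, A² and the length scale cancel in the ratio: P = ∫_{0}^{2.6} u^6·e^(-2·u) du / ∫_{0}^{∞} u^6·e^(-2·u) du.
An antiderivative of u^6·e^(-2·u) is -(4·u^6 + 12·u^5 + 30·u^4 + 60·u^3 + 90·u^2 + 90·u + 45)·e^(-2·u)/8; evaluating from 0 to 2.6 gives ≈ 1.50529, while the full integral is 45/8.
Taking the ratio, P = 0.26761.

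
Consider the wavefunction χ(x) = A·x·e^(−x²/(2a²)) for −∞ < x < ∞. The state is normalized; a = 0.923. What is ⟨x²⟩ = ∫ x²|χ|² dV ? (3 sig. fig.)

The expectation value is the |χ|²-weighted average of x^2: ∫ x^2|χ|² dx.
Using the Gaussian integral ∫_{−∞}^{∞} e^(−αx²) dx = √(π/α), since the A² factors cancel between numerator and denominator, ⟨x²⟩ = 3·a^2/2.
With a = 0.923, ⟨x^2⟩ = 1.278.

⟨x^2⟩ ≈ 1.28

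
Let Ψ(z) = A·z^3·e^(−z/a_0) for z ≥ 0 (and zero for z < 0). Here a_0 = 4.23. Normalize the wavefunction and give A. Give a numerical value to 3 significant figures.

The normalization condition is ∫|Ψ|² dz = 1 from 0 to ∞.
With ∫₀^∞ z^6 e^(−αz) dz = 6!/α^7, the integral (without the A² prefactor) comes out to 45·a_0^7/8.
Hence A² = 1/[45·a_0^7/8].
With a_0 = 4.23: A² = 0.000007337 and A = 0.002709.

A ≈ 0.00271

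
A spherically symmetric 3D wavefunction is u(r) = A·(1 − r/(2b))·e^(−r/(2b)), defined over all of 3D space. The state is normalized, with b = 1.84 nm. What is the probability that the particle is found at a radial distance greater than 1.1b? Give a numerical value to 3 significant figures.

P ≈ 0.961

Integrate the radial probability density 4πr²|u|² over r > 1.1b.
A² is fixed by ∫₀^∞ 4πr²|u|² dr = 1, i.e. A² = (8·π·b^3)^(−1).
Substituting t = r/b, A², 4π and the length scale all cancel in the ratio: P = ∫_{1.1}^{∞} t^2·(1 - t/2)^2·e^(-t) dt / ∫_{0}^{∞} t^2·(1 - t/2)^2·e^(-t) dt.
An antiderivative of t^2·(1 - t/2)^2·e^(-t) is -(t^4/4 + t^2 + 2·t + 2)·e^(-t); evaluating from 1.1 to ∞ gives ≈ 1.9227, while the full integral is 2.
Taking the ratio yields P = 0.9613.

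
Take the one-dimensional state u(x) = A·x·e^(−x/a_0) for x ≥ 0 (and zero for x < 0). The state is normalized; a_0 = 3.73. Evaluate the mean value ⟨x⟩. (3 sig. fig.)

By definition ⟨x⟩ = ∫ x |u(x)|² dx.
Recall ∫₀^∞ x^m e^(−x/β) dx = m!·β^(m+1), evaluating both integrals, ⟨x⟩ = 3·a_0/2.
Putting a_0 = 3.73 gives 5.595.

⟨x⟩ ≈ 5.60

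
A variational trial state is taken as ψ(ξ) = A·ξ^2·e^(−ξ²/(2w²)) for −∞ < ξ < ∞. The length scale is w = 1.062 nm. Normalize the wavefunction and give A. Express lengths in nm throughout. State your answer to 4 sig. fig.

A ≈ 0.7462 nm^(-5/2)

Normalization requires ∫|ψ|² dξ = 1, integrated from −∞ to ∞.
Differentiating ∫e^(−αξ²) dξ = √(π/α) under α to get the higher moments, ∫|ψ|² dξ = A²·(3·√(π)·w^5/4).
Substituting w = 1.062 gives A² = 0.55685, so A = 0.74623.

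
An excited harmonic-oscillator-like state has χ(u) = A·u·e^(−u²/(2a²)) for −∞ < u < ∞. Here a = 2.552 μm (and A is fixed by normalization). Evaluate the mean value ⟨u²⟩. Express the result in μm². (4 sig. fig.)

⟨u^2⟩ ≈ 9.769 μm^2

By definition ⟨u²⟩ = ∫ u^2 |χ(u)|² du.
With ∫_{−∞}^{∞} u^(2m) e^(−αu²) du = (2m−1)!!·√π / (2^m α^(m+1/2)), evaluating both integrals, ⟨u²⟩ = 3·a^2/2.
With a = 2.552, ⟨u^2⟩ = 9.7691.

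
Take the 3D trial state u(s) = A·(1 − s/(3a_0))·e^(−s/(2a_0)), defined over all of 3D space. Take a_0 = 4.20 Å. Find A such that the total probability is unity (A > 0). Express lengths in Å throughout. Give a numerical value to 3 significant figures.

Normalization requires ∫|u|² 4πs² ds = 1, integrated from 0 to ∞.
(Spherical symmetry: dV = 4πs² ds.)
The integral (without the A² prefactor) comes out to 8·π·a_0^3/3.
Hence A² = 1/[8·π·a_0^3/3].
With a_0 = 4.20: A² = 0.001611 and A = 0.04014.

A ≈ 0.0401 Å^(-3/2)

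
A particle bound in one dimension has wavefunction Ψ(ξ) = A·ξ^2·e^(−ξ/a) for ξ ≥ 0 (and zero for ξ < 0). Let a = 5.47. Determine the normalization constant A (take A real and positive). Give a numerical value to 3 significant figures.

Normalization requires ∫|Ψ|² dξ = 1, integrated from 0 to ∞.
Carrying out the integral gives A² · 3·a^5/4.
Hence A² = 1/[3·a^5/4].
With a = 5.47: A² = 0.0002723 and A = 0.01650.

A ≈ 0.0165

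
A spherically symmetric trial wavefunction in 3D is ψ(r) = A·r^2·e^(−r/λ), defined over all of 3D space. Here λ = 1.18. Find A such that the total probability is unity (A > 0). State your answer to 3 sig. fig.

A ≈ 0.0666

The normalization condition is ∫|ψ|² 4πr² dr = 1 from 0 to ∞.
(Spherical symmetry: dV = 4πr² dr.)
With ∫₀^∞ r^6 e^(−αr) dr = 6!/α^7, ∫|ψ|² 4πr² dr = A²·(45·π·λ^7/2).
Substituting λ = 1.18 gives A² = 0.004441, so A = 0.06664.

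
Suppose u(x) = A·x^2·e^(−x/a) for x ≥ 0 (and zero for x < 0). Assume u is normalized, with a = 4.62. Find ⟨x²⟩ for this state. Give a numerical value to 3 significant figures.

⟨x^2⟩ ≈ 160

⟨x²⟩ = ∫ x^2 |u|² dx over the full domain.
Since the A² factors cancel between numerator and denominator, ⟨x²⟩ = 15·a^2/2.
With a = 4.62, ⟨x^2⟩ = 160.1.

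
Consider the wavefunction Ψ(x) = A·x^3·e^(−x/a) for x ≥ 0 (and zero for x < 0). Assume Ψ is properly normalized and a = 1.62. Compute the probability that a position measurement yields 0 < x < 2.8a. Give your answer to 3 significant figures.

P ≈ 0.330

P = ∫_{0}^{2.8a} |Ψ(x)|² dx.
The normalization integral ∫|Ψ|²dx over the whole domain equals 45·a^7/8·A², and A² cancels in the ratio.
In terms of u = x/a (A² and the length scale cancel between numerator and denominator), P = [∫_{0}^{2.8} u^6·e^(-2·u) du] / [∫_{0}^{∞} u^6·e^(-2·u) du].
An antiderivative of u^6·e^(-2·u) is -(4·u^6 + 12·u^5 + 30·u^4 + 60·u^3 + 90·u^2 + 90·u + 45)·e^(-2·u)/8; evaluating from 0 to 2.8 gives ≈ 1.8548, while the full integral is 45/8.
This works out to P = 0.3297.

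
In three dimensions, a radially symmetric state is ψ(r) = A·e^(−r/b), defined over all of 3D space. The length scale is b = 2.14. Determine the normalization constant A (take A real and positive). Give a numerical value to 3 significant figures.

The normalization condition is ∫|ψ|² 4πr² dr = 1 from 0 to ∞.
In 3D with spherical symmetry the volume element is 4πr² dr.
With ∫₀^∞ r^2 e^(−αr) dr = 2!/α^3, ∫|ψ|² 4πr² dr = A²·(π·b^3).
Hence A² = 1/[π·b^3].
Substituting b = 2.14 gives A² = 0.03248, so A = 0.1802.

A ≈ 0.180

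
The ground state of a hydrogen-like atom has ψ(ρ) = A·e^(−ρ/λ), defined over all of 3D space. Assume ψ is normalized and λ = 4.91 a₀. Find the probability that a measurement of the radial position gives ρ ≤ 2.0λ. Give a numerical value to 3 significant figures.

With dV = 4πρ²dρ, the probability is ∫|ψ|² dV over ρ ≤ 2.0λ.
A² is fixed by ∫₀^∞ 4πρ²|ψ|² dρ = 1, i.e. A² = (π·λ^3)^(−1).
Let u = ρ/λ; then A², 4π and the length scale all cancel, so P = ∫_{0}^{2.0} u^2·e^(-2·u) du ÷ ∫_{0}^{∞} u^2·e^(-2·u) du.
An antiderivative of u^2·e^(-2·u) is -(2·u^2 + 2·u + 1)·e^(-2·u)/4; evaluating from 0 to 2.0 gives 1/4 - 13·e^(-4)/4, while the full integral is 1/4.
This evaluates to P = 0.7619.

P ≈ 0.762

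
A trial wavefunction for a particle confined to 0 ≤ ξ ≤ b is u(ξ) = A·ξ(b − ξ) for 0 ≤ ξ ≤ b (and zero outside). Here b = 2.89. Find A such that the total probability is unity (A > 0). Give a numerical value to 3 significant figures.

A ≈ 0.386

Normalization requires ∫|u|² dξ = 1, integrated from 0 to b.
Carrying out the integral gives A² · b^5/30.
So A² = (b^5/30)^(−1).
With b = 2.89: A² = 0.1488 and A = 0.3858.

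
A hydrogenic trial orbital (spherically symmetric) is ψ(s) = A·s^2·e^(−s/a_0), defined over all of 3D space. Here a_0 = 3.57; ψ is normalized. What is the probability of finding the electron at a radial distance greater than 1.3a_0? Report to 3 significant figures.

Integrate the radial probability density 4πs²|ψ|² over s > 1.3a_0.
The full normalization integral is A²·[45·π·a_0^7/2] = 1, fixing A².
In terms of u = s/a_0 (A², 4π and the length scale all cancel between numerator and denominator), P = [∫_{1.3}^{∞} u^6·e^(-2·u) du] / [∫_{0}^{∞} u^6·e^(-2·u) du].
An antiderivative of u^6·e^(-2·u) is -(4·u^6 + 12·u^5 + 30·u^4 + 60·u^3 + 90·u^2 + 90·u + 45)·e^(-2·u)/8; evaluating from 1.3 to ∞ gives ≈ 5.5284, while the full integral is 45/8.
Taking the ratio yields P = 0.9828.

P ≈ 0.983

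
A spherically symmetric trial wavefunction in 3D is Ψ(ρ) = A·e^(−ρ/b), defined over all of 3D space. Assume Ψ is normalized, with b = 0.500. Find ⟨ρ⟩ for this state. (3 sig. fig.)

⟨ρ⟩ ≈ 0.750

⟨ρ⟩ = ∫ ρ |Ψ|² 4πρ² dρ over the full domain.
With ∫₀^∞ ρ^3 e^(−αρ) dρ = 3!/α^4, since the A² factors cancel between numerator and denominator, ⟨ρ⟩ = 3·b/2.
With b = 0.500, ⟨ρ⟩ = 0.7500.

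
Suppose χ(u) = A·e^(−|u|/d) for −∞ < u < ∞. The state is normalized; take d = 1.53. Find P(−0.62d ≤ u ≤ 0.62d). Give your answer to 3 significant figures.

P = ∫_{−0.62d}^{0.62d} |χ(u)|² du.
The normalization integral ∫|χ|²du over the whole domain equals d·A², and A² cancels in the ratio.
Both integrals are even about u = 0, so only the u ≥ 0 halves are needed (the factors of 2 cancel). In terms of t = u/d (A² and the length scale cancel between numerator and denominator), P = [∫_{0}^{0.62} e^(-2·t) dt] / [∫_{0}^{∞} e^(-2·t) dt].
Using ∫ e^(-2·t) dt = -e^(-2·t)/2, the numerator is 1/2 - e^(-31/25)/2 and the denominator is 1/2.
The result is P = 0.7106.

P ≈ 0.711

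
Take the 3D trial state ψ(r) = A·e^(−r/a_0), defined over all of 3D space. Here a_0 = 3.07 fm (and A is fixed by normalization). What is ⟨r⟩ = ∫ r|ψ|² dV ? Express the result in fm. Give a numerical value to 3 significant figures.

⟨r⟩ ≈ 4.61 fm

The expectation value is the |ψ|²-weighted average of r: ∫ r|ψ|² 4πr² dr.
With ∫₀^∞ r^3 e^(−αr) dr = 3!/α^4, the ratio of the moment integral to the normalization integral gives ⟨r⟩ = 3·a_0/2.
With a_0 = 3.07, ⟨r⟩ = 4.605.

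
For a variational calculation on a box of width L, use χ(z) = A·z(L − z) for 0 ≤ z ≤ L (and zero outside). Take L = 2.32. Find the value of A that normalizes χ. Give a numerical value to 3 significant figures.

The normalization condition is ∫|χ|² dz = 1 from 0 to L.
Expanding the polynomial and integrating term by term, carrying out the integral gives A² · L^5/30.
Plugging in L = 2.32 yields A = 0.6681.

A ≈ 0.668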